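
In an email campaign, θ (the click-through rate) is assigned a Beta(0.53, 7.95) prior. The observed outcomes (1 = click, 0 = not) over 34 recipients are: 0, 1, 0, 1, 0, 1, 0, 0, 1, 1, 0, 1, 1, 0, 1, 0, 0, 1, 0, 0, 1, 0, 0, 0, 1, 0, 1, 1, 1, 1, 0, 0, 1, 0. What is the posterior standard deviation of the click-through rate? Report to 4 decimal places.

The Beta prior is conjugate to a Binomial/Bernoulli likelihood; the update adds successes to α and failures to β.
Posterior: Beta(α+k, β+n−k) = Beta(0.53+16, 7.95+18) = Beta(16.53, 25.95).
Var = αβ/((α+β)²(α+β+1)) = 16.53·25.95/(42.48²·43.48) = 0.00546703; SD = √0.00546703 = 0.0739.

0.0739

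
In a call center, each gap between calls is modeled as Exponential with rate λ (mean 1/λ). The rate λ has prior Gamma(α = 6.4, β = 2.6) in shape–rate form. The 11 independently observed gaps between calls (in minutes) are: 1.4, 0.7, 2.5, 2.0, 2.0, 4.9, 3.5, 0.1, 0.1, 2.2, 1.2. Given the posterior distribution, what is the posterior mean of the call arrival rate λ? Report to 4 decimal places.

0.7500

With a Gamma(shape α, rate β) prior on the exponential rate λ, the posterior after n observations with total T = Σxᵢ is Gamma(α+n, β+T).
Sum of observations T = 20.6 minutes; n = 11.
Posterior: Gamma(6.4+11, 2.6+20.6) = Gamma(17.4, 23.2).
Posterior mean of λ = α/β = 17.4/23.2 = 0.7500.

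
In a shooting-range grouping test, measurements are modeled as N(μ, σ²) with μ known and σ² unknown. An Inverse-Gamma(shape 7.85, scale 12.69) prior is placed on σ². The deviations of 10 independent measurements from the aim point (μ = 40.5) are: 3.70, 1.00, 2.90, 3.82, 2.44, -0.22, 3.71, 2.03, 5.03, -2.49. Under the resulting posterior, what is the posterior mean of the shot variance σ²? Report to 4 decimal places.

With known mean μ and an Inverse-Gamma(α, β) prior on σ², the Normal likelihood is conjugate: posterior is Inv-Gamma(α + n/2, β + Σ(xᵢ−μ)²/2).
Σ(xᵢ−μ)² = (3.70)² + (1.00)² + (2.90)² + (3.82)² + (2.44)² + (-0.22)² + (3.71)² + (2.03)² + (5.03)² + (-2.49)² = 93.0804.
Posterior: Inv-Gamma(7.85 + 10/2, 12.69 + 93.0804/2) = Inv-Gamma(12.85, 59.23020).
E[σ²|data] = β/(α−1) = 59.23020/11.85 = 4.9983.

4.9983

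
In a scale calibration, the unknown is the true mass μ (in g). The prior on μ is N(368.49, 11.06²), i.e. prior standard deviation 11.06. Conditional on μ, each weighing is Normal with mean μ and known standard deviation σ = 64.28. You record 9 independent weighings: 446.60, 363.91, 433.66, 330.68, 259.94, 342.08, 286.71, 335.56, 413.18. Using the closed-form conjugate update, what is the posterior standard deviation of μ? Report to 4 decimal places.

For Normal data with known variance σ², a Normal(μ₀, σ₀²) prior on μ is conjugate. Posterior precision = 1/σ₀² + n/σ²; posterior mean is the precision-weighted average of μ₀ and x̄.
σ₀² = 11.06² = 122.3236, σ² = 64.28² = 4131.9184; σ² + n·σ₀² = 4131.9184 + 9·122.3236 = 5232.8308.
Posterior precision = 1/σ₀² + n/σ² = 1/122.3236 + 9/4131.9184 = (σ² + n·σ₀²)/(σ₀²σ²) = 5232.8308/(122.3236·4131.9184); posterior variance σₙ² = σ₀²σ²/(σ² + n·σ₀²) = 122.3236·4131.9184/5232.8308 = 96.588472.
Posterior SD = √σₙ² = √(122.3236·4131.9184/5232.8308) = 9.8279.

9.8279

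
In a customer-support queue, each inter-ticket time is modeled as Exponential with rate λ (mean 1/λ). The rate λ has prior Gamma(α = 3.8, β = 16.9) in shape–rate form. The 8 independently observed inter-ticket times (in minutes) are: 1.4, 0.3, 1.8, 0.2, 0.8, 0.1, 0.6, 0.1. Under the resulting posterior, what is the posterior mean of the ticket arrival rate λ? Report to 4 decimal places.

With a Gamma(shape α, rate β) prior on the exponential rate λ, the posterior after n observations with total T = Σxᵢ is Gamma(α+n, β+T).
Sum of observations T = 5.3 minutes; n = 8.
Posterior: Gamma(3.8+8, 16.9+5.3) = Gamma(11.8, 22.2).
Posterior mean of λ = α/β = 11.8/22.2 = 0.5315.

0.5315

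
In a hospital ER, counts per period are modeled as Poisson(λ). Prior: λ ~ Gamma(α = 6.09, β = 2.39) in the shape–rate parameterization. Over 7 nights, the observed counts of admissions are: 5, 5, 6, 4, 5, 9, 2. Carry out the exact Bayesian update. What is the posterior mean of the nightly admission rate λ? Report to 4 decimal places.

With a Gamma(shape α, rate β) prior, the Poisson likelihood is conjugate: the posterior is Gamma(α + ΣXᵢ, β + n).
Sum of counts S = 36 over n = 7 nights.
Posterior: Gamma(α+S, β+n) = Gamma(6.09+36, 2.39+7) = Gamma(42.09, 9.39).
Posterior mean = α/β = 42.09/9.39 = 4.4824.

4.4824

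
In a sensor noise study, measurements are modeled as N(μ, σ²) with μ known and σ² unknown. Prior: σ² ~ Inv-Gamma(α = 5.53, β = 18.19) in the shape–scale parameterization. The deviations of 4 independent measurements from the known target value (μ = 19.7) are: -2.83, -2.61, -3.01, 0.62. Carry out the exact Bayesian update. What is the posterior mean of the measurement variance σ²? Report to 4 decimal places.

4.6436

With known mean μ and an Inverse-Gamma(α, β) prior on σ², the Normal likelihood is conjugate: posterior is Inv-Gamma(α + n/2, β + Σ(xᵢ−μ)²/2).
Σ(xᵢ−μ)² = (-2.83)² + (-2.61)² + (-3.01)² + (0.62)² = 24.2655.
Posterior: Inv-Gamma(5.53 + 4/2, 18.19 + 24.2655/2) = Inv-Gamma(7.53, 30.32275).
E[σ²|data] = β/(α−1) = 30.32275/6.53 = 4.6436.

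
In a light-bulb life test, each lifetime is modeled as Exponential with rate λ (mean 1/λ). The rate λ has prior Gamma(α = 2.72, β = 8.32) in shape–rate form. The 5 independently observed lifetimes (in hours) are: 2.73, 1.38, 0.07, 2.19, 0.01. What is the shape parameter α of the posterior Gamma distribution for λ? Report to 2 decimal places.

7.72

With a Gamma(shape α, rate β) prior on the exponential rate λ, the posterior after n observations with total T = Σxᵢ is Gamma(α+n, β+T).
Sum of observations T = 6.38 hours; n = 5.
Posterior: Gamma(2.72+5, 8.32+6.38) = Gamma(7.72, 14.70).
Posterior α = 7.72.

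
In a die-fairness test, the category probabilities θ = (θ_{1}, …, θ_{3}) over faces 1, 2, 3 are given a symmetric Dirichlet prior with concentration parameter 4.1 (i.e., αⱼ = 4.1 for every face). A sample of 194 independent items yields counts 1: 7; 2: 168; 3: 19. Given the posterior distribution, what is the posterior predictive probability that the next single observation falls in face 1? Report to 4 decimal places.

0.0538

The Dirichlet prior is conjugate to the Multinomial likelihood: each posterior αⱼ = prior αⱼ + observed count nⱼ.
Posterior concentration: (11.1, 172.1, 23.1), total = 206.3.
P(next = 1 | data) = α_{1}/Σα = 0.0538.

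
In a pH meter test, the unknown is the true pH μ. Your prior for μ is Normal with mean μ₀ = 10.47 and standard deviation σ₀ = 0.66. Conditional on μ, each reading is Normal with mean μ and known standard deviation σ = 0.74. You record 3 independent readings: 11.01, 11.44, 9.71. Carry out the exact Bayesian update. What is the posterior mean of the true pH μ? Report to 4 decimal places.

For Normal data with known variance σ², a Normal(μ₀, σ₀²) prior on μ is conjugate. Posterior precision = 1/σ₀² + n/σ²; posterior mean is the precision-weighted average of μ₀ and x̄.
Σxᵢ = 11.01 + 11.44 + 9.71 = 32.16, so n·x̄ = 32.16.
σ₀² = 0.66² = 0.4356, σ² = 0.74² = 0.5476; σ² + n·σ₀² = 0.5476 + 3·0.4356 = 1.8544.
Posterior mean = (μ₀/σ₀² + n·x̄/σ²)/(1/σ₀² + n/σ²) = (σ²·μ₀ + σ₀²·n·x̄)/(σ² + n·σ₀²) = (0.5476·10.47 + 0.4356·32.16)/1.8544 = 19.742268/1.8544 = 10.6462.

10.6462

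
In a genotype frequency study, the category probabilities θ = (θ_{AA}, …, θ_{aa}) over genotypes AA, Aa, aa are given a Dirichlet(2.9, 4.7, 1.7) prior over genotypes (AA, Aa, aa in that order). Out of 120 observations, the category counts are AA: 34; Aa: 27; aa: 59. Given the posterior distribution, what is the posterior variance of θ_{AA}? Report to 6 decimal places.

The Dirichlet prior is conjugate to the Multinomial likelihood: each posterior αⱼ = prior αⱼ + observed count nⱼ.
Posterior concentration: (36.9, 31.7, 60.7), total = 129.3.
Var[θ_j] = α_j(Σα−α_j)/((Σα)²(Σα+1)) = 36.9·92.4/(129.3²·130.3) = 0.001565.

0.001565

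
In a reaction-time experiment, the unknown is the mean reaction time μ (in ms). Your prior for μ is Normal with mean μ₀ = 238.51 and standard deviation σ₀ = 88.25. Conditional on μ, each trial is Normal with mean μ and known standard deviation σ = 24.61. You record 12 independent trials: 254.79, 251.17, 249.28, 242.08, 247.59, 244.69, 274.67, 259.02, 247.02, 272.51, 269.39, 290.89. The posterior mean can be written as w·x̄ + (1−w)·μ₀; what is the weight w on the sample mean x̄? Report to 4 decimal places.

For Normal data with known variance σ², a Normal(μ₀, σ₀²) prior on μ is conjugate. Posterior precision = 1/σ₀² + n/σ²; posterior mean is the precision-weighted average of μ₀ and x̄.
σ₀² = 88.25² = 7788.0625, σ² = 24.61² = 605.6521. Prior precision 1/σ₀² = 1/7788.0625; data precision n/σ² = 12/605.6521.
w = (n/σ²)/(1/σ₀² + n/σ²) = n·σ₀²/(σ² + n·σ₀²) = 12·7788.0625/(605.6521 + 12·7788.0625) = 93456.75/94062.4021 = 0.9936.

0.9936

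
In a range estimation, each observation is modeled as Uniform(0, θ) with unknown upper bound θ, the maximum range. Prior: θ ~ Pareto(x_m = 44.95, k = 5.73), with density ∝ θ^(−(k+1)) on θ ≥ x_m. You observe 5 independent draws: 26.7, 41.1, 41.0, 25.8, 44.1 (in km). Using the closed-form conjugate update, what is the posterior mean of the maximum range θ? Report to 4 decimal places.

49.5697

A Pareto(scale x_m, shape k) prior on the upper bound θ of Uniform(0, θ) is conjugate: posterior is Pareto(max(x_m, max xᵢ), k + n).
Sample maximum = 44.1; prior scale x_m = 44.95 → posterior scale = max = 44.95.
Posterior shape = 5.73 + 5 = 10.73.
E[θ|data] = k·x_m/(k−1) = 10.73·44.95/9.73 = 49.5697.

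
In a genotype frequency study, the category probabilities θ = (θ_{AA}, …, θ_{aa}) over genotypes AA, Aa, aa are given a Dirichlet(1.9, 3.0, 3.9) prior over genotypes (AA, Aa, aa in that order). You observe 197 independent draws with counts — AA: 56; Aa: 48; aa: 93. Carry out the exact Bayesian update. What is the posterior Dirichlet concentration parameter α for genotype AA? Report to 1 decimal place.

57.9

The Dirichlet prior is conjugate to the Multinomial likelihood: each posterior αⱼ = prior αⱼ + observed count nⱼ.
Posterior concentration: (57.9, 51.0, 96.9), total = 205.8.
α_{AA} = 1.9 + 56 = 57.9.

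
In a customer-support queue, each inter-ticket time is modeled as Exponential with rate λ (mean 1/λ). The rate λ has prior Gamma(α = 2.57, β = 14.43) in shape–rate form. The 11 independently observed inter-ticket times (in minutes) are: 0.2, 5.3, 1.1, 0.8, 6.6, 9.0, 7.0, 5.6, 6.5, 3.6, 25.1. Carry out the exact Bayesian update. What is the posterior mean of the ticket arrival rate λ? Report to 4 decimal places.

0.1592

With a Gamma(shape α, rate β) prior on the exponential rate λ, the posterior after n observations with total T = Σxᵢ is Gamma(α+n, β+T).
Sum of observations T = 70.8 minutes; n = 11.
Posterior: Gamma(2.57+11, 14.43+70.8) = Gamma(13.57, 85.23).
Posterior mean of λ = α/β = 13.57/85.23 = 0.1592.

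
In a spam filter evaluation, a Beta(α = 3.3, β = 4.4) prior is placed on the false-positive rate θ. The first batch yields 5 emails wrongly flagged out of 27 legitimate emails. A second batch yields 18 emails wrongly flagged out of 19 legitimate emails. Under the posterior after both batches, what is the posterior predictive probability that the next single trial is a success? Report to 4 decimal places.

0.4898

The Beta prior is conjugate to a Binomial/Bernoulli likelihood; the update adds successes to α and failures to β.
After batch 1: Beta(3.3+5, 4.4+22) = Beta(8.3, 26.4).
After batch 2: Beta(8.3+18, 26.4+1) = Beta(26.3, 27.4).
For a single future Bernoulli trial, P(success | data) = α/(α+β) = 0.4898.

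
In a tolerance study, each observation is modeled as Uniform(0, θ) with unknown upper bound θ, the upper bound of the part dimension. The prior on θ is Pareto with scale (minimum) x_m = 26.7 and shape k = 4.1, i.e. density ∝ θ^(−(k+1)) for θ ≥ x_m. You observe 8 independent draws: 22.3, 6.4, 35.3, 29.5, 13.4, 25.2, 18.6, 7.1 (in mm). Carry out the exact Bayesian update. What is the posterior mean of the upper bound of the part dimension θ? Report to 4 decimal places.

38.4802

A Pareto(scale x_m, shape k) prior on the upper bound θ of Uniform(0, θ) is conjugate: posterior is Pareto(max(x_m, max xᵢ), k + n).
Sample maximum = 35.3; prior scale x_m = 26.7 → posterior scale = max = 35.3.
Posterior shape = 4.1 + 8 = 12.1.
E[θ|data] = k·x_m/(k−1) = 12.1·35.3/11.1 = 38.4802.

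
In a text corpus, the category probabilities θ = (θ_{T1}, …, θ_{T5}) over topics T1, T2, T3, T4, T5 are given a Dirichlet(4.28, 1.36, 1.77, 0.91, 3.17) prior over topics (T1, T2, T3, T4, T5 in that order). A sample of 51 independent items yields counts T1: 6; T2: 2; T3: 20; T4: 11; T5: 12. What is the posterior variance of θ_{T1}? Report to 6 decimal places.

The Dirichlet prior is conjugate to the Multinomial likelihood: each posterior αⱼ = prior αⱼ + observed count nⱼ.
Posterior concentration: (10.28, 3.36, 21.77, 11.91, 15.17), total = 62.49.
Var[θ_j] = α_j(Σα−α_j)/((Σα)²(Σα+1)) = 10.28·52.21/(62.49²·63.49) = 0.002165.

0.002165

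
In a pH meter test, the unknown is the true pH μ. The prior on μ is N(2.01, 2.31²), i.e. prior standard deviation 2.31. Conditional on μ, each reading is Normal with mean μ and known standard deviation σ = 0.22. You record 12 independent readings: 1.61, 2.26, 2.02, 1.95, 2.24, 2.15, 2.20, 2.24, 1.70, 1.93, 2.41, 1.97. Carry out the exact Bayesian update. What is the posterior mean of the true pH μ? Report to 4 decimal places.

For Normal data with known variance σ², a Normal(μ₀, σ₀²) prior on μ is conjugate. Posterior precision = 1/σ₀² + n/σ²; posterior mean is the precision-weighted average of μ₀ and x̄.
Σxᵢ = 1.61 + 2.26 + 2.02 + 1.95 + 2.24 + 2.15 + 2.20 + 2.24 + 1.70 + 1.93 + 2.41 + 1.97 = 24.68, so n·x̄ = 24.68.
σ₀² = 2.31² = 5.3361, σ² = 0.22² = 0.0484; σ² + n·σ₀² = 0.0484 + 12·5.3361 = 64.0816.
Posterior mean = (μ₀/σ₀² + n·x̄/σ²)/(1/σ₀² + n/σ²) = (σ²·μ₀ + σ₀²·n·x̄)/(σ² + n·σ₀²) = (0.0484·2.01 + 5.3361·24.68)/64.0816 = 131.792232/64.0816 = 2.0566.

2.0566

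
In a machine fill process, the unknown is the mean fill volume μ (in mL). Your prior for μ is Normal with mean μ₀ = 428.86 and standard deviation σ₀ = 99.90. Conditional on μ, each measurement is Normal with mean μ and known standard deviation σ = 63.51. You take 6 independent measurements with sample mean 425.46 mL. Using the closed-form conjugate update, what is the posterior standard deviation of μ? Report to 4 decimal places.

For Normal data with known variance σ², a Normal(μ₀, σ₀²) prior on μ is conjugate. Posterior precision = 1/σ₀² + n/σ²; posterior mean is the precision-weighted average of μ₀ and x̄.
σ₀² = 99.90² = 9980.01, σ² = 63.51² = 4033.5201; σ² + n·σ₀² = 4033.5201 + 6·9980.01 = 63913.5801.
Posterior precision = 1/σ₀² + n/σ² = 1/9980.01 + 6/4033.5201 = (σ² + n·σ₀²)/(σ₀²σ²) = 63913.5801/(9980.01·4033.5201); posterior variance σₙ² = σ₀²σ²/(σ² + n·σ₀²) = 9980.01·4033.5201/63913.5801 = 629.828135.
Posterior SD = √σₙ² = √(9980.01·4033.5201/63913.5801) = 25.0964.

25.0964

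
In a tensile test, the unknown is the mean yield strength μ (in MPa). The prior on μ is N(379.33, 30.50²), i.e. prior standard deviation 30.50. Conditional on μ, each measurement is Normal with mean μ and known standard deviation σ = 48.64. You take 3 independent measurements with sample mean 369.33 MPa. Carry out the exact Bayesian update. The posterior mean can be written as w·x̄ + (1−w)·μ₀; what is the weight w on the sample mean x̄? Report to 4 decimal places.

For Normal data with known variance σ², a Normal(μ₀, σ₀²) prior on μ is conjugate. Posterior precision = 1/σ₀² + n/σ²; posterior mean is the precision-weighted average of μ₀ and x̄.
σ₀² = 30.50² = 930.25, σ² = 48.64² = 2365.8496. Prior precision 1/σ₀² = 1/930.25; data precision n/σ² = 3/2365.8496.
w = (n/σ²)/(1/σ₀² + n/σ²) = n·σ₀²/(σ² + n·σ₀²) = 3·930.25/(2365.8496 + 3·930.25) = 2790.75/5156.5996 = 0.5412.

0.5412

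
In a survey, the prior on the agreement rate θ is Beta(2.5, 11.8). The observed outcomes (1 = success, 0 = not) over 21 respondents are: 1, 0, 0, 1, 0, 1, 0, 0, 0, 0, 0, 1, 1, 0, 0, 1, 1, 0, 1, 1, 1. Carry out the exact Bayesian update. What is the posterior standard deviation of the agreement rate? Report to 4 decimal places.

The Beta prior is conjugate to a Binomial/Bernoulli likelihood; the update adds successes to α and failures to β.
Posterior: Beta(α+k, β+n−k) = Beta(2.5+10, 11.8+11) = Beta(12.5, 22.8).
Var = αβ/((α+β)²(α+β+1)) = 12.5·22.8/(35.3²·36.3) = 0.00630070; SD = √0.00630070 = 0.0794.

0.0794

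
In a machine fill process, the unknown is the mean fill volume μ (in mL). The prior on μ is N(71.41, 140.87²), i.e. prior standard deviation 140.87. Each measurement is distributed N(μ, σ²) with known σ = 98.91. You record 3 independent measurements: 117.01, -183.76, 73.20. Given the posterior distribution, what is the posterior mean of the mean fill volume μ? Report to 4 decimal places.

For Normal data with known variance σ², a Normal(μ₀, σ₀²) prior on μ is conjugate. Posterior precision = 1/σ₀² + n/σ²; posterior mean is the precision-weighted average of μ₀ and x̄.
Σxᵢ = 117.01 + (-183.76) + 73.20 = 6.45, so n·x̄ = 6.45.
σ₀² = 140.87² = 19844.3569, σ² = 98.91² = 9783.1881; σ² + n·σ₀² = 9783.1881 + 3·19844.3569 = 69316.2588.
Posterior mean = (μ₀/σ₀² + n·x̄/σ²)/(1/σ₀² + n/σ²) = (σ²·μ₀ + σ₀²·n·x̄)/(σ² + n·σ₀²) = (9783.1881·71.41 + 19844.3569·6.45)/69316.2588 = 826613.564226/69316.2588 = 11.9252.

11.9252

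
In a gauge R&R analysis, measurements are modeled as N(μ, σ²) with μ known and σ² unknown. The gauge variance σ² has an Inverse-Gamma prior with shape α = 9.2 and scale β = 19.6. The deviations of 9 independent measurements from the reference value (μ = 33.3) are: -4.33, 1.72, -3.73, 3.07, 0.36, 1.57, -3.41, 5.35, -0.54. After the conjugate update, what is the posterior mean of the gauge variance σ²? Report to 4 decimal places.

5.0150

With known mean μ and an Inverse-Gamma(α, β) prior on σ², the Normal likelihood is conjugate: posterior is Inv-Gamma(α + n/2, β + Σ(xᵢ−μ)²/2).
Σ(xᵢ−μ)² = (-4.33)² + (1.72)² + (-3.73)² + (3.07)² + (0.36)² + (1.57)² + (-3.41)² + (5.35)² + (-0.54)² = 88.1818.
Posterior: Inv-Gamma(9.2 + 9/2, 19.6 + 88.1818/2) = Inv-Gamma(13.70, 63.69090).
E[σ²|data] = β/(α−1) = 63.69090/12.70 = 5.0150.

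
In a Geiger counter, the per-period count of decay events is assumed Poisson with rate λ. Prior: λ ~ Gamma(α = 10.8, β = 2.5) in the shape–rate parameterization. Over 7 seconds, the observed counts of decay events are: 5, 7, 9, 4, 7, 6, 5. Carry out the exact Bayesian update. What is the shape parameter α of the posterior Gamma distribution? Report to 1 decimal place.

With a Gamma(shape α, rate β) prior, the Poisson likelihood is conjugate: the posterior is Gamma(α + ΣXᵢ, β + n).
Sum of counts S = 43 over n = 7 seconds.
Posterior: Gamma(α+S, β+n) = Gamma(10.8+43, 2.5+7) = Gamma(53.8, 9.5).
Posterior α = 53.8.

53.8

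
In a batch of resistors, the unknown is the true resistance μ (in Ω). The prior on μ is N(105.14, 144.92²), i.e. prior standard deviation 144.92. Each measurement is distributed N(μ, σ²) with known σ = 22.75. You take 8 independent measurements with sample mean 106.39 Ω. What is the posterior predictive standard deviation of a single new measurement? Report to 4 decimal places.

24.1259

For Normal data with known variance σ², a Normal(μ₀, σ₀²) prior on μ is conjugate. Posterior precision = 1/σ₀² + n/σ²; posterior mean is the precision-weighted average of μ₀ and x̄.
σ₀² = 144.92² = 21001.8064, σ² = 22.75² = 517.5625; σ² + n·σ₀² = 517.5625 + 8·21001.8064 = 168532.0137.
Posterior precision = 1/σ₀² + n/σ² = 1/21001.8064 + 8/517.5625 = (σ² + n·σ₀²)/(σ₀²σ²) = 168532.0137/(21001.8064·517.5625); posterior variance σₙ² = σ₀²σ²/(σ² + n·σ₀²) = 21001.8064·517.5625/168532.0137 = 64.496633.
Predictive variance for one new observation = σₙ² + σ² = 21001.8064·517.5625/168532.0137 + 517.5625 = σ²·(σ₀² + 168532.0137)/168532.0137 = 517.5625·189533.8201/168532.0137 = 582.059133; SD = √(517.5625·189533.8201/168532.0137) = 24.1259.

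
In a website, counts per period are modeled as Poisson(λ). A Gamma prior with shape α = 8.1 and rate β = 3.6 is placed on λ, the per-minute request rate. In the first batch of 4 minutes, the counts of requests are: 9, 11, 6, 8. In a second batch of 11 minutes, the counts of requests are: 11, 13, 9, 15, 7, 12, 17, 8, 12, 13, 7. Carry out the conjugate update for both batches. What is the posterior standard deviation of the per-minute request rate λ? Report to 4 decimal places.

With a Gamma(shape α, rate β) prior, the Poisson likelihood is conjugate: the posterior is Gamma(α + ΣXᵢ, β + n).
Batch 1: sum of counts S = 34 over n = 4 minutes.
After batch 1: Gamma(α+S, β+n) = Gamma(8.1+34, 3.6+4) = Gamma(42.1, 7.6).
Batch 2: sum of counts S = 124 over n = 11 minutes.
After batch 2: Gamma(α+S, β+n) = Gamma(42.1+124, 7.6+11) = Gamma(166.1, 18.6).
SD = √α/β = √166.1/18.6 = 0.6929.

0.6929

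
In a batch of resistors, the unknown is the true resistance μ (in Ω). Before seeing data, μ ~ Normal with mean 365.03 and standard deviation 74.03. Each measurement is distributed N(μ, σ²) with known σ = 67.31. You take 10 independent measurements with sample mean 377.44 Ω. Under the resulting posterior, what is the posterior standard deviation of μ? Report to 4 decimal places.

20.4565

For Normal data with known variance σ², a Normal(μ₀, σ₀²) prior on μ is conjugate. Posterior precision = 1/σ₀² + n/σ²; posterior mean is the precision-weighted average of μ₀ and x̄.
σ₀² = 74.03² = 5480.4409, σ² = 67.31² = 4530.6361; σ² + n·σ₀² = 4530.6361 + 10·5480.4409 = 59335.0451.
Posterior precision = 1/σ₀² + n/σ² = 1/5480.4409 + 10/4530.6361 = (σ² + n·σ₀²)/(σ₀²σ²) = 59335.0451/(5480.4409·4530.6361); posterior variance σₙ² = σ₀²σ²/(σ² + n·σ₀²) = 5480.4409·4530.6361/59335.0451 = 418.469108.
Posterior SD = √σₙ² = √(5480.4409·4530.6361/59335.0451) = 20.4565.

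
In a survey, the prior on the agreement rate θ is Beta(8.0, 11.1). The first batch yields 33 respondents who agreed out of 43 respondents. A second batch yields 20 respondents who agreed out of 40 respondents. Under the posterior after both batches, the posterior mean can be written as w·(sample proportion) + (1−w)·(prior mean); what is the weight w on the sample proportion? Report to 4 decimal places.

0.8129

The Beta prior is conjugate to a Binomial/Bernoulli likelihood; the update adds successes to α and failures to β.
Total number of respondents: n = 43 + 40 = 83.
Posterior mean = (α₀+k)/(α₀+β₀+n) = [n/(α₀+β₀+n)]·(k/n) + [(α₀+β₀)/(α₀+β₀+n)]·α₀/(α₀+β₀), so only n and the prior enter the weight.
The weight on the data is w = n/(α₀+β₀+n) = 83/(8.0+11.1+83) = 83/102.1 = 0.8129.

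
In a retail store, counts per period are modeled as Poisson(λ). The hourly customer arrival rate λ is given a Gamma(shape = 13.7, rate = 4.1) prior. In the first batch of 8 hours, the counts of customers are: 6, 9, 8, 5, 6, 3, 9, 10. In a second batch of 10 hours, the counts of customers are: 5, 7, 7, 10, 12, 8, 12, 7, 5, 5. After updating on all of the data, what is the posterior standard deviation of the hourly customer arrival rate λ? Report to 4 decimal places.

0.5499

With a Gamma(shape α, rate β) prior, the Poisson likelihood is conjugate: the posterior is Gamma(α + ΣXᵢ, β + n).
Batch 1: sum of counts S = 56 over n = 8 hours.
After batch 1: Gamma(α+S, β+n) = Gamma(13.7+56, 4.1+8) = Gamma(69.7, 12.1).
Batch 2: sum of counts S = 78 over n = 10 hours.
After batch 2: Gamma(α+S, β+n) = Gamma(69.7+78, 12.1+10) = Gamma(147.7, 22.1).
SD = √α/β = √147.7/22.1 = 0.5499.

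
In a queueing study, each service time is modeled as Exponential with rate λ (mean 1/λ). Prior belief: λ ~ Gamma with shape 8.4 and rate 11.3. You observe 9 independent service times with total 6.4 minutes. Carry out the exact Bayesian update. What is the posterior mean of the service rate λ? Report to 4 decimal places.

With a Gamma(shape α, rate β) prior on the exponential rate λ, the posterior after n observations with total T = Σxᵢ is Gamma(α+n, β+T).
Posterior: Gamma(8.4+9, 11.3+6.4) = Gamma(17.4, 17.7).
Posterior mean of λ = α/β = 17.4/17.7 = 0.9831.

0.9831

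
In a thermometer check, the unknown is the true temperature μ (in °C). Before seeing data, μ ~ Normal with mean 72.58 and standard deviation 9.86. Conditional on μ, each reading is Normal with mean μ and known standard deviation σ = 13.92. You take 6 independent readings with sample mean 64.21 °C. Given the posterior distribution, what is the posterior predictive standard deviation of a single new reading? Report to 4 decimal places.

For Normal data with known variance σ², a Normal(μ₀, σ₀²) prior on μ is conjugate. Posterior precision = 1/σ₀² + n/σ²; posterior mean is the precision-weighted average of μ₀ and x̄.
σ₀² = 9.86² = 97.2196, σ² = 13.92² = 193.7664; σ² + n·σ₀² = 193.7664 + 6·97.2196 = 777.084.
Posterior precision = 1/σ₀² + n/σ² = 1/97.2196 + 6/193.7664 = (σ² + n·σ₀²)/(σ₀²σ²) = 777.084/(97.2196·193.7664); posterior variance σₙ² = σ₀²σ²/(σ² + n·σ₀²) = 97.2196·193.7664/777.084 = 24.241770.
Predictive variance for one new observation = σₙ² + σ² = 97.2196·193.7664/777.084 + 193.7664 = σ²·(σ₀² + 777.084)/777.084 = 193.7664·874.3036/777.084 = 218.008170; SD = √(193.7664·874.3036/777.084) = 14.7651.

14.7651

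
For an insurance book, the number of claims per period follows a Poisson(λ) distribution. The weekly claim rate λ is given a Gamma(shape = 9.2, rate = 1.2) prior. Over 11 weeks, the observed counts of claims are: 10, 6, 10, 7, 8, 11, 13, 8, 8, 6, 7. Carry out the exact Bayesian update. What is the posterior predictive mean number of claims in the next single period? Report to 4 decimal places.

8.4590

With a Gamma(shape α, rate β) prior, the Poisson likelihood is conjugate: the posterior is Gamma(α + ΣXᵢ, β + n).
Sum of counts S = 94 over n = 11 weeks.
Posterior: Gamma(α+S, β+n) = Gamma(9.2+94, 1.2+11) = Gamma(103.2, 12.2).
The predictive distribution for one future period is NegBinom with mean α/β = 8.4590.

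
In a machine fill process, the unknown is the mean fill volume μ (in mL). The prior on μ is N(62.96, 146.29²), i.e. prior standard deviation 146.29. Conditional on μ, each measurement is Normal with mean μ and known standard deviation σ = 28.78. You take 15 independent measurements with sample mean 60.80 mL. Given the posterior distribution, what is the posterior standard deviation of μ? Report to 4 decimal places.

For Normal data with known variance σ², a Normal(μ₀, σ₀²) prior on μ is conjugate. Posterior precision = 1/σ₀² + n/σ²; posterior mean is the precision-weighted average of μ₀ and x̄.
σ₀² = 146.29² = 21400.7641, σ² = 28.78² = 828.2884; σ² + n·σ₀² = 828.2884 + 15·21400.7641 = 321839.7499.
Posterior precision = 1/σ₀² + n/σ² = 1/21400.7641 + 15/828.2884 = (σ² + n·σ₀²)/(σ₀²σ²) = 321839.7499/(21400.7641·828.2884); posterior variance σₙ² = σ₀²σ²/(σ² + n·σ₀²) = 21400.7641·828.2884/321839.7499 = 55.077114.
Posterior SD = √σₙ² = √(21400.7641·828.2884/321839.7499) = 7.4214.

7.4214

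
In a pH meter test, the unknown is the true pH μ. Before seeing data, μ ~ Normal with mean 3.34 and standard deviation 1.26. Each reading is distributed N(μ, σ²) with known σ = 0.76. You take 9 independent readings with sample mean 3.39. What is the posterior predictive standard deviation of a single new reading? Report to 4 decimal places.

0.7996

For Normal data with known variance σ², a Normal(μ₀, σ₀²) prior on μ is conjugate. Posterior precision = 1/σ₀² + n/σ²; posterior mean is the precision-weighted average of μ₀ and x̄.
σ₀² = 1.26² = 1.5876, σ² = 0.76² = 0.5776; σ² + n·σ₀² = 0.5776 + 9·1.5876 = 14.866.
Posterior precision = 1/σ₀² + n/σ² = 1/1.5876 + 9/0.5776 = (σ² + n·σ₀²)/(σ₀²σ²) = 14.866/(1.5876·0.5776); posterior variance σₙ² = σ₀²σ²/(σ² + n·σ₀²) = 1.5876·0.5776/14.866 = 0.061684.
Predictive variance for one new observation = σₙ² + σ² = 1.5876·0.5776/14.866 + 0.5776 = σ²·(σ₀² + 14.866)/14.866 = 0.5776·16.4536/14.866 = 0.639284; SD = √(0.5776·16.4536/14.866) = 0.7996.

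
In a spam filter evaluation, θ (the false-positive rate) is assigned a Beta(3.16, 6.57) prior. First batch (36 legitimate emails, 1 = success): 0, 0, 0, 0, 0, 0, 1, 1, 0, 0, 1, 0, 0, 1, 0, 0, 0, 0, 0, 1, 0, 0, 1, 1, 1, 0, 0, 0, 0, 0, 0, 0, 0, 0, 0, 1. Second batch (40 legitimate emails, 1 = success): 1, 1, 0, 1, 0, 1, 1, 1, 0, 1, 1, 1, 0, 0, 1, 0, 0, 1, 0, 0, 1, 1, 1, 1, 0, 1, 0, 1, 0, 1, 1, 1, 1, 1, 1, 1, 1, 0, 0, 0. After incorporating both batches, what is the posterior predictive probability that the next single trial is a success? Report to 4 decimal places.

The Beta prior is conjugate to a Binomial/Bernoulli likelihood; the update adds successes to α and failures to β.
After batch 1: Beta(3.16+9, 6.57+27) = Beta(12.16, 33.57).
After batch 2: Beta(12.16+25, 33.57+15) = Beta(37.16, 48.57).
For a single future Bernoulli trial, P(success | data) = α/(α+β) = 0.4335.

0.4335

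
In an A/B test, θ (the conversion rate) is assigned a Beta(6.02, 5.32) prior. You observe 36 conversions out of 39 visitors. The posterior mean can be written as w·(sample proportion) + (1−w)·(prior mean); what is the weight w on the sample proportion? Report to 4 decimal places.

The Beta prior is conjugate to a Binomial/Bernoulli likelihood; the update adds successes to α and failures to β.
Posterior mean = (α₀+k)/(α₀+β₀+n) = [n/(α₀+β₀+n)]·(k/n) + [(α₀+β₀)/(α₀+β₀+n)]·α₀/(α₀+β₀), so only n and the prior enter the weight.
The weight on the data is w = n/(α₀+β₀+n) = 39/(6.02+5.32+39) = 39/50.34 = 0.7747.

0.7747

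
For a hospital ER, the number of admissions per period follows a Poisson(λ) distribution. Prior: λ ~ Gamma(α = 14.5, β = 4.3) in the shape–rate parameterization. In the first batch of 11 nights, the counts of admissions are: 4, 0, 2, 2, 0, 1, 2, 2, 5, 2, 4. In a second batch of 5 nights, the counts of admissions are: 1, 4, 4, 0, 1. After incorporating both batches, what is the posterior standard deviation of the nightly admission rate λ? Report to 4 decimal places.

0.3431

With a Gamma(shape α, rate β) prior, the Poisson likelihood is conjugate: the posterior is Gamma(α + ΣXᵢ, β + n).
Batch 1: sum of counts S = 24 over n = 11 nights.
After batch 1: Gamma(α+S, β+n) = Gamma(14.5+24, 4.3+11) = Gamma(38.5, 15.3).
Batch 2: sum of counts S = 10 over n = 5 nights.
After batch 2: Gamma(α+S, β+n) = Gamma(38.5+10, 15.3+5) = Gamma(48.5, 20.3).
SD = √α/β = √48.5/20.3 = 0.3431.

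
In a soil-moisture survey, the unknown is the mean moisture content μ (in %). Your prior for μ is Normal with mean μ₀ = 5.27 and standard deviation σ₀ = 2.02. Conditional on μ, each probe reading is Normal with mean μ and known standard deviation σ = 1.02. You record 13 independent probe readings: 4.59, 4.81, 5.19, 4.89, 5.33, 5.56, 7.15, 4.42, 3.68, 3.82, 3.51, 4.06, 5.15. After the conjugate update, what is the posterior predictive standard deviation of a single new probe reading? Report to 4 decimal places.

1.0578

For Normal data with known variance σ², a Normal(μ₀, σ₀²) prior on μ is conjugate. Posterior precision = 1/σ₀² + n/σ²; posterior mean is the precision-weighted average of μ₀ and x̄.
σ₀² = 2.02² = 4.0804, σ² = 1.02² = 1.0404; σ² + n·σ₀² = 1.0404 + 13·4.0804 = 54.0856.
Posterior precision = 1/σ₀² + n/σ² = 1/4.0804 + 13/1.0404 = (σ² + n·σ₀²)/(σ₀²σ²) = 54.0856/(4.0804·1.0404); posterior variance σₙ² = σ₀²σ²/(σ² + n·σ₀²) = 4.0804·1.0404/54.0856 = 0.078491.
Predictive variance for one new observation = σₙ² + σ² = 4.0804·1.0404/54.0856 + 1.0404 = σ²·(σ₀² + 54.0856)/54.0856 = 1.0404·58.166/54.0856 = 1.118891; SD = √(1.0404·58.166/54.0856) = 1.0578.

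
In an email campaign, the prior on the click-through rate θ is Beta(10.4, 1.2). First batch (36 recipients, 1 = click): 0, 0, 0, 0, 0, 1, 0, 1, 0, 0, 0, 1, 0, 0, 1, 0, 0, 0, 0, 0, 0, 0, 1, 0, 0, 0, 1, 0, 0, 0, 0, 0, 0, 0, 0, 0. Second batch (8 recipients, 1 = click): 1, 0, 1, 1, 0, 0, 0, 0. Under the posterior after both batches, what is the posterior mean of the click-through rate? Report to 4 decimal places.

0.3489

The Beta prior is conjugate to a Binomial/Bernoulli likelihood; the update adds successes to α and failures to β.
After batch 1: Beta(10.4+6, 1.2+30) = Beta(16.4, 31.2).
After batch 2: Beta(16.4+3, 31.2+5) = Beta(19.4, 36.2).
Posterior mean = α/(α+β) = 19.4/55.6 = 0.3489.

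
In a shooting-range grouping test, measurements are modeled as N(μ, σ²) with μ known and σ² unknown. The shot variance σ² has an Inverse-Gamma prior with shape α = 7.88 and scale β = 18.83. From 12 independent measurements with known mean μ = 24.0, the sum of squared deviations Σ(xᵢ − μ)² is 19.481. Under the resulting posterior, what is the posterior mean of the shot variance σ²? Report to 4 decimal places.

With known mean μ and an Inverse-Gamma(α, β) prior on σ², the Normal likelihood is conjugate: posterior is Inv-Gamma(α + n/2, β + Σ(xᵢ−μ)²/2).
Posterior: Inv-Gamma(7.88 + 12/2, 18.83 + 19.481/2) = Inv-Gamma(13.88, 28.5705).
E[σ²|data] = β/(α−1) = 28.5705/12.88 = 2.2182.

2.2182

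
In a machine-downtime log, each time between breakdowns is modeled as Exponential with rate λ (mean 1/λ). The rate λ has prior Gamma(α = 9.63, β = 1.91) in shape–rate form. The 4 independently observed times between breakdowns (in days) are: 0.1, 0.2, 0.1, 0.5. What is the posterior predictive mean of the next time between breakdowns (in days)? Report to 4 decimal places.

With a Gamma(shape α, rate β) prior on the exponential rate λ, the posterior after n observations with total T = Σxᵢ is Gamma(α+n, β+T).
Sum of observations T = 0.9 days; n = 4.
Posterior: Gamma(9.63+4, 1.91+0.9) = Gamma(13.63, 2.81).
The predictive distribution for the next observation is Lomax; its mean is β/(α−1) = 2.81/12.63 = 0.2225.

0.2225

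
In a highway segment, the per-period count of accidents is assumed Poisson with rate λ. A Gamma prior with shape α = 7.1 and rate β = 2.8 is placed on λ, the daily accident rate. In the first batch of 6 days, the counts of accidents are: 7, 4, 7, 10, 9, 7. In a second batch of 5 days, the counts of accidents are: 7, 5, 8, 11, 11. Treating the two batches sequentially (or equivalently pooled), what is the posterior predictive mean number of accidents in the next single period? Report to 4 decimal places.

With a Gamma(shape α, rate β) prior, the Poisson likelihood is conjugate: the posterior is Gamma(α + ΣXᵢ, β + n).
Batch 1: sum of counts S = 44 over n = 6 days.
After batch 1: Gamma(α+S, β+n) = Gamma(7.1+44, 2.8+6) = Gamma(51.1, 8.8).
Batch 2: sum of counts S = 42 over n = 5 days.
After batch 2: Gamma(α+S, β+n) = Gamma(51.1+42, 8.8+5) = Gamma(93.1, 13.8).
The predictive distribution for one future period is NegBinom with mean α/β = 6.7464.

6.7464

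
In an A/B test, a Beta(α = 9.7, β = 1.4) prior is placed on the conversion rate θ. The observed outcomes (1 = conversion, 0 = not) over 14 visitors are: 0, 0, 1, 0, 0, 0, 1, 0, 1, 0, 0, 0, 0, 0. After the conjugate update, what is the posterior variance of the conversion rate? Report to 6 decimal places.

The Beta prior is conjugate to a Binomial/Bernoulli likelihood; the update adds successes to α and failures to β.
Posterior: Beta(α+k, β+n−k) = Beta(9.7+3, 1.4+11) = Beta(12.7, 12.4).
Var = αβ/((α+β)²(α+β+1)) = 12.7·12.4/(25.1²·26.1) = 0.009577.

0.009577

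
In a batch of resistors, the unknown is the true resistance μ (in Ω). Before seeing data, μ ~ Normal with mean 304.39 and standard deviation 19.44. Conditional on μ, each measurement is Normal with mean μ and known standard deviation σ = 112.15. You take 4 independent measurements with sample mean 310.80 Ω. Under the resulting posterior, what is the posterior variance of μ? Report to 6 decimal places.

337.366824

For Normal data with known variance σ², a Normal(μ₀, σ₀²) prior on μ is conjugate. Posterior precision = 1/σ₀² + n/σ²; posterior mean is the precision-weighted average of μ₀ and x̄.
σ₀² = 19.44² = 377.9136, σ² = 112.15² = 12577.6225; σ² + n·σ₀² = 12577.6225 + 4·377.9136 = 14089.2769.
Posterior precision = 1/σ₀² + n/σ² = 1/377.9136 + 4/12577.6225 = (σ² + n·σ₀²)/(σ₀²σ²) = 14089.2769/(377.9136·12577.6225); posterior variance σₙ² = σ₀²σ²/(σ² + n·σ₀²) = 377.9136·12577.6225/14089.2769 = 337.366824.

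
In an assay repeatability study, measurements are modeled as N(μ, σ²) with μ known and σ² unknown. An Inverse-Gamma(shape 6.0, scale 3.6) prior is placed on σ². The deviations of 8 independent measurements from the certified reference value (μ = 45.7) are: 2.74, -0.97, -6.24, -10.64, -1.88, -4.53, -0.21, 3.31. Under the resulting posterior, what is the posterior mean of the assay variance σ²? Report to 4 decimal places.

With known mean μ and an Inverse-Gamma(α, β) prior on σ², the Normal likelihood is conjugate: posterior is Inv-Gamma(α + n/2, β + Σ(xᵢ−μ)²/2).
Σ(xᵢ−μ)² = (2.74)² + (-0.97)² + (-6.24)² + (-10.64)² + (-1.88)² + (-4.53)² + (-0.21)² + (3.31)² = 195.6512.
Posterior: Inv-Gamma(6.0 + 8/2, 3.6 + 195.6512/2) = Inv-Gamma(10.00, 101.42560).
E[σ²|data] = β/(α−1) = 101.42560/9.00 = 11.2695.

11.2695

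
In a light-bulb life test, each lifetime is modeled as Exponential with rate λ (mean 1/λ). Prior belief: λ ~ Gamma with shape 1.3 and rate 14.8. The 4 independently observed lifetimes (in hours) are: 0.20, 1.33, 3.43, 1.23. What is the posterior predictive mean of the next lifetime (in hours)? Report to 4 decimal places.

4.8814

With a Gamma(shape α, rate β) prior on the exponential rate λ, the posterior after n observations with total T = Σxᵢ is Gamma(α+n, β+T).
Sum of observations T = 6.19 hours; n = 4.
Posterior: Gamma(1.3+4, 14.8+6.19) = Gamma(5.3, 20.99).
The predictive distribution for the next observation is Lomax; its mean is β/(α−1) = 20.99/4.3 = 4.8814.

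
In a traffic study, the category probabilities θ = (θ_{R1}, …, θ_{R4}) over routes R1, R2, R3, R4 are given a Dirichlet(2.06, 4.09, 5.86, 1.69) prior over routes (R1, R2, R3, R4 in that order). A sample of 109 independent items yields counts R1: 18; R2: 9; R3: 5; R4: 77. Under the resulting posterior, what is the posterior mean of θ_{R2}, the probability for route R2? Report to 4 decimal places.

The Dirichlet prior is conjugate to the Multinomial likelihood: each posterior αⱼ = prior αⱼ + observed count nⱼ.
Posterior concentration: (20.06, 13.09, 10.86, 78.69), total = 122.70.
E[θ_{R2}|data] = α_{R2}/Σα = 13.09/122.70 = 0.1067.

0.1067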